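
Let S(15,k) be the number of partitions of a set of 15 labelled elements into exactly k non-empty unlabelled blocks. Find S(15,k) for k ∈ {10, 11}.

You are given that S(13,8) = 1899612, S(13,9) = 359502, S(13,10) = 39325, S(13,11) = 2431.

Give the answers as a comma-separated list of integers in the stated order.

r14: T_14,9=9×359502+1899612=5135130; T_14,10=10×39325+359502=752752; T_14,11=11×2431+39325=66066
r15: T_15,10=10×752752+5135130=12662650; T_15,11=11×66066+752752=1479478
Read S(15,10) = 12662650, S(15,11) = 1479478.

12662650, 1479478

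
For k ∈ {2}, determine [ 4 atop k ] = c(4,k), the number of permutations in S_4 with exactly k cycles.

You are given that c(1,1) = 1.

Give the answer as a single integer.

row 2: T[2][1]=1·1+0=1  T[2][2]=1·0+1=1
row 3: T[3][1]=2·1+0=2  T[3][2]=2·1+1=3
row 4: T[4][2]=3·3+2=11
Read c(4,2) = 11.

11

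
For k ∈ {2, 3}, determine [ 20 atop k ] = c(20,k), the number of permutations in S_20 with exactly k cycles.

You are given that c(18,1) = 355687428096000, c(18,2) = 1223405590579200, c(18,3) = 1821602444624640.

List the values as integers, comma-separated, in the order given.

431565146817638400, 668609730341153280

row 19: T[19][1]=18·355687428096000+0=6402373705728000  T[19][2]=18·1223405590579200+355687428096000=22376988058521600  T[19][3]=18·1821602444624640+1223405590579200=34012249593822720
row 20: T[20][2]=19·22376988058521600+6402373705728000=431565146817638400  T[20][3]=19·34012249593822720+22376988058521600=668609730341153280
Read c(20,2) = 431565146817638400, c(20,3) = 668609730341153280.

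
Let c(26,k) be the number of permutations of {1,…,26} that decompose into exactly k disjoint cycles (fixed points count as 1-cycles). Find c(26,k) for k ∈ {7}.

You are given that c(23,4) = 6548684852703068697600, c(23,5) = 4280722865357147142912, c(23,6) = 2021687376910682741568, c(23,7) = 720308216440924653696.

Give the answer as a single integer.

i=24: T(24,5)=6548684852703068697600+23·4280722865357147142912=105005310755917452984576 | T(24,6)=4280722865357147142912+23·2021687376910682741568=50779532534302850198976 | T(24,7)=2021687376910682741568+23·720308216440924653696=18588776355051949776576
i=25: T(25,6)=105005310755917452984576+24·50779532534302850198976=1323714091579185857760000 | T(25,7)=50779532534302850198976+24·18588776355051949776576=496910165055549644836800
i=26: T(26,7)=1323714091579185857760000+25·496910165055549644836800=13746468217967926978680000
Read c(26,7) = 13746468217967926978680000.

13746468217967926978680000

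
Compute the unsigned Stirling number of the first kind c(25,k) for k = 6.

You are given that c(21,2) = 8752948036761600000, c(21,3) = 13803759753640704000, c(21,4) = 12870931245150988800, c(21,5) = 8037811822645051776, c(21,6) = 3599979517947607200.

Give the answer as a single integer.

@22  (22,3):13803759753640704000·21+8752948036761600000→298631902863216384000, (22,4):12870931245150988800·21+13803759753640704000→284093315901811468800, (22,5):8037811822645051776·21+12870931245150988800→181664979520697076096, (22,6):3599979517947607200·21+8037811822645051776→83637381699544802976
@23  (23,4):284093315901811468800·22+298631902863216384000→6548684852703068697600, (23,5):181664979520697076096·22+284093315901811468800→4280722865357147142912, (23,6):83637381699544802976·22+181664979520697076096→2021687376910682741568
@24  (24,5):4280722865357147142912·23+6548684852703068697600→105005310755917452984576, (24,6):2021687376910682741568·23+4280722865357147142912→50779532534302850198976
@25  (25,6):50779532534302850198976·24+105005310755917452984576→1323714091579185857760000
Read c(25,6) = 1323714091579185857760000.

1323714091579185857760000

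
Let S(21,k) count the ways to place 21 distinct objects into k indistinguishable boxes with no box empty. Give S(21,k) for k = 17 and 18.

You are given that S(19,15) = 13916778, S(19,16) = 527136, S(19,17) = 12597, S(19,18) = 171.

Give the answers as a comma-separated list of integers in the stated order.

34952799, 1023435

r20: T_20,16=16×527136+13916778=22350954; T_20,17=17×12597+527136=741285; T_20,18=18×171+12597=15675
r21: T_21,17=17×741285+22350954=34952799; T_21,18=18×15675+741285=1023435
Read S(21,17) = 34952799, S(21,18) = 1023435.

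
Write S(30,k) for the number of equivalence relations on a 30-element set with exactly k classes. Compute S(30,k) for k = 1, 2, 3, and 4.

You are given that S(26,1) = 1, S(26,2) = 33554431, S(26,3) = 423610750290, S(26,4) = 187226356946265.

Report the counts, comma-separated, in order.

1, 536870911, 34314651811530, 48004081105038305

r27: T_27,1=1×1+0=1; T_27,2=2×33554431+1=67108863; T_27,3=3×423610750290+33554431=1270865805301; T_27,4=4×187226356946265+423610750290=749329038535350
r28: T_28,1=1×1+0=1; T_28,2=2×67108863+1=134217727; T_28,3=3×1270865805301+67108863=3812664524766; T_28,4=4×749329038535350+1270865805301=2998587019946701
r29: T_29,1=1×1+0=1; T_29,2=2×134217727+1=268435455; T_29,3=3×3812664524766+134217727=11438127792025; T_29,4=4×2998587019946701+3812664524766=11998160744311570
r30: T_30,1=1×1+0=1; T_30,2=2×268435455+1=536870911; T_30,3=3×11438127792025+268435455=34314651811530; T_30,4=4×11998160744311570+11438127792025=48004081105038305
Read S(30,1) = 1, S(30,2) = 536870911, S(30,3) = 34314651811530, S(30,4) = 48004081105038305.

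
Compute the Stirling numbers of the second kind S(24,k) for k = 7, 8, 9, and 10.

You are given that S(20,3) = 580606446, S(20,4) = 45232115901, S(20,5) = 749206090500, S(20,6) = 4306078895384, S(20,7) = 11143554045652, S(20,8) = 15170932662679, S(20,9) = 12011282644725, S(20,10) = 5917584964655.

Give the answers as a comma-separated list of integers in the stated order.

31677463851804540, 82318282158320505, 120622574326072500, 108254081784931500

@21  (21,4):45232115901·4+580606446→181509070050, (21,5):749206090500·5+45232115901→3791262568401, (21,6):4306078895384·6+749206090500→26585679462804, (21,7):11143554045652·7+4306078895384→82310957214948, (21,8):15170932662679·8+11143554045652→132511015347084, (21,9):12011282644725·9+15170932662679→123272476465204, (21,10):5917584964655·10+12011282644725→71187132291275
@22  (22,5):3791262568401·5+181509070050→19137821912055, (22,6):26585679462804·6+3791262568401→163305339345225, (22,7):82310957214948·7+26585679462804→602762379967440, (22,8):132511015347084·8+82310957214948→1142399079991620, (22,9):123272476465204·9+132511015347084→1241963303533920, (22,10):71187132291275·10+123272476465204→835143799377954
@23  (23,6):163305339345225·6+19137821912055→998969857983405, (23,7):602762379967440·7+163305339345225→4382641999117305, (23,8):1142399079991620·8+602762379967440→9741955019900400, (23,9):1241963303533920·9+1142399079991620→12320068811796900, (23,10):835143799377954·10+1241963303533920→9593401297313460
@24  (24,7):4382641999117305·7+998969857983405→31677463851804540, (24,8):9741955019900400·8+4382641999117305→82318282158320505, (24,9):12320068811796900·9+9741955019900400→120622574326072500, (24,10):9593401297313460·10+12320068811796900→108254081784931500
Read S(24,7) = 31677463851804540, S(24,8) = 82318282158320505, S(24,9) = 120622574326072500, S(24,10) = 108254081784931500.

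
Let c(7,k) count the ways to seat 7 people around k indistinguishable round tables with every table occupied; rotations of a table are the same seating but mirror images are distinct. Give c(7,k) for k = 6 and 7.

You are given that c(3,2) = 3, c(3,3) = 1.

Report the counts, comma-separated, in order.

21, 1

row 4: T[4][3]=3·1+3=6  T[4][4]=3·0+1=1
row 5: T[5][4]=4·1+6=10  T[5][5]=4·0+1=1
row 6: T[6][5]=5·1+10=15  T[6][6]=5·0+1=1
row 7: T[7][6]=6·1+15=21  T[7][7]=6·0+1=1
Read c(7,6) = 21, c(7,7) = 1.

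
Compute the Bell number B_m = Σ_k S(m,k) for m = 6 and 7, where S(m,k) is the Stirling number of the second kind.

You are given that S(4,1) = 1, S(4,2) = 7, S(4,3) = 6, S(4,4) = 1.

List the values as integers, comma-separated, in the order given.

203, 877

@5  (5,1):1·1+0→1, (5,2):7·2+1→15, (5,3):6·3+7→25, (5,4):1·4+6→10, (5,5):0·5+1→1
@6  (6,1):1·1+0→1, (6,2):15·2+1→31, (6,3):25·3+15→90, (6,4):10·4+25→65, (6,5):1·5+10→15, (6,6):0·6+1→1
@7  (7,1):1·1+0→1, (7,2):31·2+1→63, (7,3):90·3+31→301, (7,4):65·4+90→350, (7,5):15·5+65→140, (7,6):1·6+15→21, (7,7):0·7+1→1
B_6 = ΣS(6,k) = 1+31+90+65+15+1 = 203
B_7 = ΣS(7,k) = 1+63+301+350+140+21+1 = 877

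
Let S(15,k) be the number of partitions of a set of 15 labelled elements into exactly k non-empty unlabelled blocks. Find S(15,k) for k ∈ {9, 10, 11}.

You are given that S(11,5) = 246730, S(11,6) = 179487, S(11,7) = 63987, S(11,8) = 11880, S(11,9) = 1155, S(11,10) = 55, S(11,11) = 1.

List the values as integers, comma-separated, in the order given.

67128490, 12662650, 1479478

[12] T[12,6]:6*179487+246730=1323652 · T[12,7]:7*63987+179487=627396 · T[12,8]:8*11880+63987=159027 · T[12,9]:9*1155+11880=22275 · T[12,10]:10*55+1155=1705 · T[12,11]:11*1+55=66
[13] T[13,7]:7*627396+1323652=5715424 · T[13,8]:8*159027+627396=1899612 · T[13,9]:9*22275+159027=359502 · T[13,10]:10*1705+22275=39325 · T[13,11]:11*66+1705=2431
[14] T[14,8]:8*1899612+5715424=20912320 · T[14,9]:9*359502+1899612=5135130 · T[14,10]:10*39325+359502=752752 · T[14,11]:11*2431+39325=66066
[15] T[15,9]:9*5135130+20912320=67128490 · T[15,10]:10*752752+5135130=12662650 · T[15,11]:11*66066+752752=1479478
Read S(15,9) = 67128490, S(15,10) = 12662650, S(15,11) = 1479478.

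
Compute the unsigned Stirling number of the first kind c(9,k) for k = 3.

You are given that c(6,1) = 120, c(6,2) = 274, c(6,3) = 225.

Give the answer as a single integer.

118124

[7] T[7,1]:6*120+0=720 · T[7,2]:6*274+120=1764 · T[7,3]:6*225+274=1624
[8] T[8,2]:7*1764+720=13068 · T[8,3]:7*1624+1764=13132
[9] T[9,3]:8*13132+13068=118124
Read c(9,3) = 118124.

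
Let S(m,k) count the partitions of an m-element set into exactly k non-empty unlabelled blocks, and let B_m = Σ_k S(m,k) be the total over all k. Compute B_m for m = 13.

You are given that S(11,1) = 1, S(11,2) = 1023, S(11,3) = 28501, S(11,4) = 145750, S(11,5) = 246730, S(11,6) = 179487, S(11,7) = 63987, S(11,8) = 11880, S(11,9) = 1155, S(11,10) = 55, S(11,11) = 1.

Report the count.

27644437

row 12: T[12][1]=1·1+0=1  T[12][2]=2·1023+1=2047  T[12][3]=3·28501+1023=86526  T[12][4]=4·145750+28501=611501  T[12][5]=5·246730+145750=1379400  T[12][6]=6·179487+246730=1323652  T[12][7]=7·63987+179487=627396  T[12][8]=8·11880+63987=159027  T[12][9]=9·1155+11880=22275  T[12][10]=10·55+1155=1705  T[12][11]=11·1+55=66  T[12][12]=12·0+1=1
row 13: T[13][1]=1·1+0=1  T[13][2]=2·2047+1=4095  T[13][3]=3·86526+2047=261625  T[13][4]=4·611501+86526=2532530  T[13][5]=5·1379400+611501=7508501  T[13][6]=6·1323652+1379400=9321312  T[13][7]=7·627396+1323652=5715424  T[13][8]=8·159027+627396=1899612  T[13][9]=9·22275+159027=359502  T[13][10]=10·1705+22275=39325  T[13][11]=11·66+1705=2431  T[13][12]=12·1+66=78  T[13][13]=13·0+1=1
B_13 = ΣS(13,k) = 1+4095+261625+2532530+7508501+9321312+5715424+1899612+359502+39325+2431+78+1 = 27644437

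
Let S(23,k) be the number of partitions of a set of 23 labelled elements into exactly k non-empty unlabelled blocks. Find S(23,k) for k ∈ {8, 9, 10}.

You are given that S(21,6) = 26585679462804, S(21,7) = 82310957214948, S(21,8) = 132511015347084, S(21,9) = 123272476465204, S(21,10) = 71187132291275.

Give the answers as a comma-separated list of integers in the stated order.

i=22: T(22,7)=26585679462804+7·82310957214948=602762379967440 | T(22,8)=82310957214948+8·132511015347084=1142399079991620 | T(22,9)=132511015347084+9·123272476465204=1241963303533920 | T(22,10)=123272476465204+10·71187132291275=835143799377954
i=23: T(23,8)=602762379967440+8·1142399079991620=9741955019900400 | T(23,9)=1142399079991620+9·1241963303533920=12320068811796900 | T(23,10)=1241963303533920+10·835143799377954=9593401297313460
Read S(23,8) = 9741955019900400, S(23,9) = 12320068811796900, S(23,10) = 9593401297313460.

9741955019900400, 12320068811796900, 9593401297313460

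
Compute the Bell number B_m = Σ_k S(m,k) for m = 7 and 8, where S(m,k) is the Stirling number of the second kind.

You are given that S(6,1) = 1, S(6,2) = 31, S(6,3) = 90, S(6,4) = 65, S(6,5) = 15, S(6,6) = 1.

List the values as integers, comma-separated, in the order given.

row 7: T[7][1]=1·1+0=1  T[7][2]=2·31+1=63  T[7][3]=3·90+31=301  T[7][4]=4·65+90=350  T[7][5]=5·15+65=140  T[7][6]=6·1+15=21  T[7][7]=7·0+1=1
row 8: T[8][1]=1·1+0=1  T[8][2]=2·63+1=127  T[8][3]=3·301+63=966  T[8][4]=4·350+301=1701  T[8][5]=5·140+350=1050  T[8][6]=6·21+140=266  T[8][7]=7·1+21=28  T[8][8]=8·0+1=1
B_7 = ΣS(7,k) = 1+63+301+350+140+21+1 = 877
B_8 = ΣS(8,k) = 1+127+966+1701+1050+266+28+1 = 4140

877, 4140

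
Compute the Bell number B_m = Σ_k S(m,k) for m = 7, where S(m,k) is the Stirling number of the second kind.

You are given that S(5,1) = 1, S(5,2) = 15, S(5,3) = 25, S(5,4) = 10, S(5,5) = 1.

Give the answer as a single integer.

877

row 6: T[6][1]=1·1+0=1  T[6][2]=2·15+1=31  T[6][3]=3·25+15=90  T[6][4]=4·10+25=65  T[6][5]=5·1+10=15  T[6][6]=6·0+1=1
row 7: T[7][1]=1·1+0=1  T[7][2]=2·31+1=63  T[7][3]=3·90+31=301  T[7][4]=4·65+90=350  T[7][5]=5·15+65=140  T[7][6]=6·1+15=21  T[7][7]=7·0+1=1
B_7 = ΣS(7,k) = 1+63+301+350+140+21+1 = 877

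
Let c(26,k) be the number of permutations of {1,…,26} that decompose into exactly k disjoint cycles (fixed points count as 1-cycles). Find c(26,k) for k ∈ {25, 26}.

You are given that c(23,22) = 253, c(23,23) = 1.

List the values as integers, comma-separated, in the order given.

325, 1

[24] T[24,23]:23*1+253=276 · T[24,24]:23*0+1=1
[25] T[25,24]:24*1+276=300 · T[25,25]:24*0+1=1
[26] T[26,25]:25*1+300=325 · T[26,26]:25*0+1=1
Read c(26,25) = 325, c(26,26) = 1.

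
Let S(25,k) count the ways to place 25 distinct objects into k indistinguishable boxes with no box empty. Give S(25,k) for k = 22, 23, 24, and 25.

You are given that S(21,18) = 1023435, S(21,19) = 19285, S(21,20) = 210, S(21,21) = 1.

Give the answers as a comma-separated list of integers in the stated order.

row 22: T[22][19]=19·19285+1023435=1389850  T[22][20]=20·210+19285=23485  T[22][21]=21·1+210=231  T[22][22]=22·0+1=1
row 23: T[23][20]=20·23485+1389850=1859550  T[23][21]=21·231+23485=28336  T[23][22]=22·1+231=253  T[23][23]=23·0+1=1
row 24: T[24][21]=21·28336+1859550=2454606  T[24][22]=22·253+28336=33902  T[24][23]=23·1+253=276  T[24][24]=24·0+1=1
row 25: T[25][22]=22·33902+2454606=3200450  T[25][23]=23·276+33902=40250  T[25][24]=24·1+276=300  T[25][25]=25·0+1=1
Read S(25,22) = 3200450, S(25,23) = 40250, S(25,24) = 300, S(25,25) = 1.

3200450, 40250, 300, 1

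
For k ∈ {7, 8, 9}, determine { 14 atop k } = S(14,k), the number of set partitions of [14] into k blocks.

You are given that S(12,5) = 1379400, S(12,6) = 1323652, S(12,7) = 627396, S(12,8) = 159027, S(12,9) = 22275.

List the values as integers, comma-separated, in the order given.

row 13: T[13][6]=6·1323652+1379400=9321312  T[13][7]=7·627396+1323652=5715424  T[13][8]=8·159027+627396=1899612  T[13][9]=9·22275+159027=359502
row 14: T[14][7]=7·5715424+9321312=49329280  T[14][8]=8·1899612+5715424=20912320  T[14][9]=9·359502+1899612=5135130
Read S(14,7) = 49329280, S(14,8) = 20912320, S(14,9) = 5135130.

49329280, 20912320, 5135130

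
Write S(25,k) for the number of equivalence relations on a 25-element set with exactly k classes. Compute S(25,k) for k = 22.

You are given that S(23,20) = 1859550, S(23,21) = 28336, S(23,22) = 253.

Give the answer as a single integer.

@24  (24,21):28336·21+1859550→2454606, (24,22):253·22+28336→33902
@25  (25,22):33902·22+2454606→3200450
Read S(25,22) = 3200450.

3200450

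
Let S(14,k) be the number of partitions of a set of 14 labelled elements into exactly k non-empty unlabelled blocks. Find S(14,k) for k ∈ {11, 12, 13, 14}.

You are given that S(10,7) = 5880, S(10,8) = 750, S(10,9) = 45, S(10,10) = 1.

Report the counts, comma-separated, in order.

66066, 3367, 91, 1

[11] T[11,8]:8*750+5880=11880 · T[11,9]:9*45+750=1155 · T[11,10]:10*1+45=55 · T[11,11]:11*0+1=1
[12] T[12,9]:9*1155+11880=22275 · T[12,10]:10*55+1155=1705 · T[12,11]:11*1+55=66 · T[12,12]:12*0+1=1
[13] T[13,10]:10*1705+22275=39325 · T[13,11]:11*66+1705=2431 · T[13,12]:12*1+66=78 · T[13,13]:13*0+1=1
[14] T[14,11]:11*2431+39325=66066 · T[14,12]:12*78+2431=3367 · T[14,13]:13*1+78=91 · T[14,14]:14*0+1=1
Read S(14,11) = 66066, S(14,12) = 3367, S(14,13) = 91, S(14,14) = 1.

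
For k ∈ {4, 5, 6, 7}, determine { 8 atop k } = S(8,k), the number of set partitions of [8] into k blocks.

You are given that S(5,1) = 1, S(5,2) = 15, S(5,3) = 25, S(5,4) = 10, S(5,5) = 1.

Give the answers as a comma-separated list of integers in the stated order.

1701, 1050, 266, 28

i=6: T(6,2)=1+2·15=31 | T(6,3)=15+3·25=90 | T(6,4)=25+4·10=65 | T(6,5)=10+5·1=15 | T(6,6)=1+6·0=1
i=7: T(7,3)=31+3·90=301 | T(7,4)=90+4·65=350 | T(7,5)=65+5·15=140 | T(7,6)=15+6·1=21 | T(7,7)=1+7·0=1
i=8: T(8,4)=301+4·350=1701 | T(8,5)=350+5·140=1050 | T(8,6)=140+6·21=266 | T(8,7)=21+7·1=28
Read S(8,4) = 1701, S(8,5) = 1050, S(8,6) = 266, S(8,7) = 28.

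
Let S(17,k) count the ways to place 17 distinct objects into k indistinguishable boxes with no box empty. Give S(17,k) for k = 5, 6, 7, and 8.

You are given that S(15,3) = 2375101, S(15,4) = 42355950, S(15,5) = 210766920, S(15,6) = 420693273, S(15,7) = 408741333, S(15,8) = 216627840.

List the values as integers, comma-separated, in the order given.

[16] T[16,4]:4*42355950+2375101=171798901 · T[16,5]:5*210766920+42355950=1096190550 · T[16,6]:6*420693273+210766920=2734926558 · T[16,7]:7*408741333+420693273=3281882604 · T[16,8]:8*216627840+408741333=2141764053
[17] T[17,5]:5*1096190550+171798901=5652751651 · T[17,6]:6*2734926558+1096190550=17505749898 · T[17,7]:7*3281882604+2734926558=25708104786 · T[17,8]:8*2141764053+3281882604=20415995028
Read S(17,5) = 5652751651, S(17,6) = 17505749898, S(17,7) = 25708104786, S(17,8) = 20415995028.

5652751651, 17505749898, 25708104786, 20415995028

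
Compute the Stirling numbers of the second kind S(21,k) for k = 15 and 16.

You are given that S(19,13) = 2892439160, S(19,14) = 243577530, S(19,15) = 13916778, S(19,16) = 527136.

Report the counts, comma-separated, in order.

13087462580, 809944464

i=20: T(20,14)=2892439160+14·243577530=6302524580 | T(20,15)=243577530+15·13916778=452329200 | T(20,16)=13916778+16·527136=22350954
i=21: T(21,15)=6302524580+15·452329200=13087462580 | T(21,16)=452329200+16·22350954=809944464
Read S(21,15) = 13087462580, S(21,16) = 809944464.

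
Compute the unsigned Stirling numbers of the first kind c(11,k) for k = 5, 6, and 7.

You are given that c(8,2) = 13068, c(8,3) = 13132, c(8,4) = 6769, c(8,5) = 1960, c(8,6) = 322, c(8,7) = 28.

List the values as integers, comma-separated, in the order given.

r9: T_9,3=8×13132+13068=118124; T_9,4=8×6769+13132=67284; T_9,5=8×1960+6769=22449; T_9,6=8×322+1960=4536; T_9,7=8×28+322=546
r10: T_10,4=9×67284+118124=723680; T_10,5=9×22449+67284=269325; T_10,6=9×4536+22449=63273; T_10,7=9×546+4536=9450
r11: T_11,5=10×269325+723680=3416930; T_11,6=10×63273+269325=902055; T_11,7=10×9450+63273=157773
Read c(11,5) = 3416930, c(11,6) = 902055, c(11,7) = 157773.

3416930, 902055, 157773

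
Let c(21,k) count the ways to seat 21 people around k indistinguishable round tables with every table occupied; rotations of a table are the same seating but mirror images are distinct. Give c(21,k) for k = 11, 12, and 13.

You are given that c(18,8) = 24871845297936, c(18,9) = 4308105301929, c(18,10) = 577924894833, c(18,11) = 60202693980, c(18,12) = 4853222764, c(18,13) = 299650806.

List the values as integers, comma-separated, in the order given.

1307535010540395, 135585182899530, 11310276995381

[19] T[19,9]:18*4308105301929+24871845297936=102417740732658 · T[19,10]:18*577924894833+4308105301929=14710753408923 · T[19,11]:18*60202693980+577924894833=1661573386473 · T[19,12]:18*4853222764+60202693980=147560703732 · T[19,13]:18*299650806+4853222764=10246937272
[20] T[20,10]:19*14710753408923+102417740732658=381922055502195 · T[20,11]:19*1661573386473+14710753408923=46280647751910 · T[20,12]:19*147560703732+1661573386473=4465226757381 · T[20,13]:19*10246937272+147560703732=342252511900
[21] T[21,11]:20*46280647751910+381922055502195=1307535010540395 · T[21,12]:20*4465226757381+46280647751910=135585182899530 · T[21,13]:20*342252511900+4465226757381=11310276995381
Read c(21,11) = 1307535010540395, c(21,12) = 135585182899530, c(21,13) = 11310276995381.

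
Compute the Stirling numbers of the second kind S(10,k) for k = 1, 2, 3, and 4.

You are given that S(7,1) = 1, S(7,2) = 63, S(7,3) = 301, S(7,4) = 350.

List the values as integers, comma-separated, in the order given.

r8: T_8,1=1×1+0=1; T_8,2=2×63+1=127; T_8,3=3×301+63=966; T_8,4=4×350+301=1701
r9: T_9,1=1×1+0=1; T_9,2=2×127+1=255; T_9,3=3×966+127=3025; T_9,4=4×1701+966=7770
r10: T_10,1=1×1+0=1; T_10,2=2×255+1=511; T_10,3=3×3025+255=9330; T_10,4=4×7770+3025=34105
Read S(10,1) = 1, S(10,2) = 511, S(10,3) = 9330, S(10,4) = 34105.

1, 511, 9330, 34105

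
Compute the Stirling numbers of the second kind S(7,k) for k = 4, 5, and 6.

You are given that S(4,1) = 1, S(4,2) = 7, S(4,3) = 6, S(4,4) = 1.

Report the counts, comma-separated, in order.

r5: T_5,2=2×7+1=15; T_5,3=3×6+7=25; T_5,4=4×1+6=10; T_5,5=5×0+1=1
r6: T_6,3=3×25+15=90; T_6,4=4×10+25=65; T_6,5=5×1+10=15; T_6,6=6×0+1=1
r7: T_7,4=4×65+90=350; T_7,5=5×15+65=140; T_7,6=6×1+15=21
Read S(7,4) = 350, S(7,5) = 140, S(7,6) = 21.

350, 140, 21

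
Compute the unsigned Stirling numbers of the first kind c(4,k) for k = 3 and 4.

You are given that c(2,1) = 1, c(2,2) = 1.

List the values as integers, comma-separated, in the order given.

6, 1

[3] T[3,2]:2*1+1=3 · T[3,3]:2*0+1=1
[4] T[4,3]:3*1+3=6 · T[4,4]:3*0+1=1
Read c(4,3) = 6, c(4,4) = 1.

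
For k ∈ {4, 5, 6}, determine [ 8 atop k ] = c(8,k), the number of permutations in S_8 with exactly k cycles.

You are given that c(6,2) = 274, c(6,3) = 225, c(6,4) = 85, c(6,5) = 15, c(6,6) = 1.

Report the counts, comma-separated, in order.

6769, 1960, 322

@7  (7,3):225·6+274→1624, (7,4):85·6+225→735, (7,5):15·6+85→175, (7,6):1·6+15→21
@8  (8,4):735·7+1624→6769, (8,5):175·7+735→1960, (8,6):21·7+175→322
Read c(8,4) = 6769, c(8,5) = 1960, c(8,6) = 322.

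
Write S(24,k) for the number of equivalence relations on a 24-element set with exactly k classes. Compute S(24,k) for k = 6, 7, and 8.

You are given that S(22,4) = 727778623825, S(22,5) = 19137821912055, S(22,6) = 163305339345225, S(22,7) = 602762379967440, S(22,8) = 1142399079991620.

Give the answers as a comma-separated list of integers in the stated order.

r23: T_23,5=5×19137821912055+727778623825=96416888184100; T_23,6=6×163305339345225+19137821912055=998969857983405; T_23,7=7×602762379967440+163305339345225=4382641999117305; T_23,8=8×1142399079991620+602762379967440=9741955019900400
r24: T_24,6=6×998969857983405+96416888184100=6090236036084530; T_24,7=7×4382641999117305+998969857983405=31677463851804540; T_24,8=8×9741955019900400+4382641999117305=82318282158320505
Read S(24,6) = 6090236036084530, S(24,7) = 31677463851804540, S(24,8) = 82318282158320505.

6090236036084530, 31677463851804540, 82318282158320505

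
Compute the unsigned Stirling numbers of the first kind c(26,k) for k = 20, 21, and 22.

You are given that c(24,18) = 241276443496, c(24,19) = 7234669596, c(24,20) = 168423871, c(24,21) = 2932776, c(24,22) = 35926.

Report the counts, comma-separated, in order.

696829576300, 17247104875, 333685495

i=25: T(25,19)=241276443496+24·7234669596=414908513800 | T(25,20)=7234669596+24·168423871=11276842500 | T(25,21)=168423871+24·2932776=238810495 | T(25,22)=2932776+24·35926=3795000
i=26: T(26,20)=414908513800+25·11276842500=696829576300 | T(26,21)=11276842500+25·238810495=17247104875 | T(26,22)=238810495+25·3795000=333685495
Read c(26,20) = 696829576300, c(26,21) = 17247104875, c(26,22) = 333685495.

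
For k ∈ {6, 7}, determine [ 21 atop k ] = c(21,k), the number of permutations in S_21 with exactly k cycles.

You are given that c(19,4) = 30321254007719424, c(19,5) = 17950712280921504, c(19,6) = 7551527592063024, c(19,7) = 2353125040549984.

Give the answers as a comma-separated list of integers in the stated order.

3599979517947607200, 1206647803780373360

[20] T[20,5]:19*17950712280921504+30321254007719424=371384787345228000 · T[20,6]:19*7551527592063024+17950712280921504=161429736530118960 · T[20,7]:19*2353125040549984+7551527592063024=52260903362512720
[21] T[21,6]:20*161429736530118960+371384787345228000=3599979517947607200 · T[21,7]:20*52260903362512720+161429736530118960=1206647803780373360
Read c(21,6) = 3599979517947607200, c(21,7) = 1206647803780373360.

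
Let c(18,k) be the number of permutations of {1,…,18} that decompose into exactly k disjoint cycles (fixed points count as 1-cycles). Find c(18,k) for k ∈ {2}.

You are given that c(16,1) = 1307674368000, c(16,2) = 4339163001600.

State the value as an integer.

1223405590579200

r17: T_17,1=16×1307674368000+0=20922789888000; T_17,2=16×4339163001600+1307674368000=70734282393600
r18: T_18,2=17×70734282393600+20922789888000=1223405590579200
Read c(18,2) = 1223405590579200.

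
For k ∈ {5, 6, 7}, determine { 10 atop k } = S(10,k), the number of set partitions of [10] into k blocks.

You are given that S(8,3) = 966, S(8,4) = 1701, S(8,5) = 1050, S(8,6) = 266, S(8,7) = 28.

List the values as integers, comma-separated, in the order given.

42525, 22827, 5880

row 9: T[9][4]=4·1701+966=7770  T[9][5]=5·1050+1701=6951  T[9][6]=6·266+1050=2646  T[9][7]=7·28+266=462
row 10: T[10][5]=5·6951+7770=42525  T[10][6]=6·2646+6951=22827  T[10][7]=7·462+2646=5880
Read S(10,5) = 42525, S(10,6) = 22827, S(10,7) = 5880.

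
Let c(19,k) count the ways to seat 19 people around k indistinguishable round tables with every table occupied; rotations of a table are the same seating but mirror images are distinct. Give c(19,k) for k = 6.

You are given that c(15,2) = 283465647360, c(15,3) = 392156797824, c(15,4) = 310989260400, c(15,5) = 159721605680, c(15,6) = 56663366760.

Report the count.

i=16: T(16,3)=283465647360+15·392156797824=6165817614720 | T(16,4)=392156797824+15·310989260400=5056995703824 | T(16,5)=310989260400+15·159721605680=2706813345600 | T(16,6)=159721605680+15·56663366760=1009672107080
i=17: T(17,4)=6165817614720+16·5056995703824=87077748875904 | T(17,5)=5056995703824+16·2706813345600=48366009233424 | T(17,6)=2706813345600+16·1009672107080=18861567058880
i=18: T(18,5)=87077748875904+17·48366009233424=909299905844112 | T(18,6)=48366009233424+17·18861567058880=369012649234384
i=19: T(19,6)=909299905844112+18·369012649234384=7551527592063024
Read c(19,6) = 7551527592063024.

7551527592063024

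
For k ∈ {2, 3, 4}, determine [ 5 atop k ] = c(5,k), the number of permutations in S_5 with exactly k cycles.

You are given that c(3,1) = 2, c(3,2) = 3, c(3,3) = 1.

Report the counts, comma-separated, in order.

@4  (4,1):2·3+0→6, (4,2):3·3+2→11, (4,3):1·3+3→6, (4,4):0·3+1→1
@5  (5,2):11·4+6→50, (5,3):6·4+11→35, (5,4):1·4+6→10
Read c(5,2) = 50, c(5,3) = 35, c(5,4) = 10.

50, 35, 10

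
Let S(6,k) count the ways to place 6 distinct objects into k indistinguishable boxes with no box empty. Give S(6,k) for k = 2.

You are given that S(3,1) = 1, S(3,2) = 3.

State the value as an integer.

31

r4: T_4,1=1×1+0=1; T_4,2=2×3+1=7
r5: T_5,1=1×1+0=1; T_5,2=2×7+1=15
r6: T_6,2=2×15+1=31
Read S(6,2) = 31.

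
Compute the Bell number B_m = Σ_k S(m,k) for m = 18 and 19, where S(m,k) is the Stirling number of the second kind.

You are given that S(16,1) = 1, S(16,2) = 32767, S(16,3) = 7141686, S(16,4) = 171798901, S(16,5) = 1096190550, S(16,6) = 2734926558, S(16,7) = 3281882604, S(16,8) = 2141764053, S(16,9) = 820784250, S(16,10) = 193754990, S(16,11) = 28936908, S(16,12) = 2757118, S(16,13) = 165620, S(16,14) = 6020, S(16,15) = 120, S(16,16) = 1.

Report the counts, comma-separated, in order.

row 17: T[17][1]=1·1+0=1  T[17][2]=2·32767+1=65535  T[17][3]=3·7141686+32767=21457825  T[17][4]=4·171798901+7141686=694337290  T[17][5]=5·1096190550+171798901=5652751651  T[17][6]=6·2734926558+1096190550=17505749898  T[17][7]=7·3281882604+2734926558=25708104786  T[17][8]=8·2141764053+3281882604=20415995028  T[17][9]=9·820784250+2141764053=9528822303  T[17][10]=10·193754990+820784250=2758334150  T[17][11]=11·28936908+193754990=512060978  T[17][12]=12·2757118+28936908=62022324  T[17][13]=13·165620+2757118=4910178  T[17][14]=14·6020+165620=249900  T[17][15]=15·120+6020=7820  T[17][16]=16·1+120=136  T[17][17]=17·0+1=1
row 18: T[18][1]=1·1+0=1  T[18][2]=2·65535+1=131071  T[18][3]=3·21457825+65535=64439010  T[18][4]=4·694337290+21457825=2798806985  T[18][5]=5·5652751651+694337290=28958095545  T[18][6]=6·17505749898+5652751651=110687251039  T[18][7]=7·25708104786+17505749898=197462483400  T[18][8]=8·20415995028+25708104786=189036065010  T[18][9]=9·9528822303+20415995028=106175395755  T[18][10]=10·2758334150+9528822303=37112163803  T[18][11]=11·512060978+2758334150=8391004908  T[18][12]=12·62022324+512060978=1256328866  T[18][13]=13·4910178+62022324=125854638  T[18][14]=14·249900+4910178=8408778  T[18][15]=15·7820+249900=367200  T[18][16]=16·136+7820=9996  T[18][17]=17·1+136=153  T[18][18]=18·0+1=1
row 19: T[19][1]=1·1+0=1  T[19][2]=2·131071+1=262143  T[19][3]=3·64439010+131071=193448101  T[19][4]=4·2798806985+64439010=11259666950  T[19][5]=5·28958095545+2798806985=147589284710  T[19][6]=6·110687251039+28958095545=693081601779  T[19][7]=7·197462483400+110687251039=1492924634839  T[19][8]=8·189036065010+197462483400=1709751003480  T[19][9]=9·106175395755+189036065010=1144614626805  T[19][10]=10·37112163803+106175395755=477297033785  T[19][11]=11·8391004908+37112163803=129413217791  T[19][12]=12·1256328866+8391004908=23466951300  T[19][13]=13·125854638+1256328866=2892439160  T[19][14]=14·8408778+125854638=243577530  T[19][15]=15·367200+8408778=13916778  T[19][16]=16·9996+367200=527136  T[19][17]=17·153+9996=12597  T[19][18]=18·1+153=171  T[19][19]=19·0+1=1
B_18 = ΣS(18,k) = 1+131071+64439010+2798806985+28958095545+110687251039+197462483400+189036065010+106175395755+37112163803+8391004908+1256328866+125854638+8408778+367200+9996+153+1 = 682076806159
B_19 = ΣS(19,k) = 1+262143+193448101+11259666950+147589284710+693081601779+1492924634839+1709751003480+1144614626805+477297033785+129413217791+23466951300+2892439160+243577530+13916778+527136+12597+171+1 = 5832742205057

682076806159, 5832742205057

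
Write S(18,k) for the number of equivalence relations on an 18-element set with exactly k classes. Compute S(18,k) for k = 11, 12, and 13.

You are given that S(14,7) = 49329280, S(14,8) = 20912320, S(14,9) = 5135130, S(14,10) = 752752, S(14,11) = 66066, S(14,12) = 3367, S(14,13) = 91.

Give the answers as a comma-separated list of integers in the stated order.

8391004908, 1256328866, 125854638

i=15: T(15,8)=49329280+8·20912320=216627840 | T(15,9)=20912320+9·5135130=67128490 | T(15,10)=5135130+10·752752=12662650 | T(15,11)=752752+11·66066=1479478 | T(15,12)=66066+12·3367=106470 | T(15,13)=3367+13·91=4550
i=16: T(16,9)=216627840+9·67128490=820784250 | T(16,10)=67128490+10·12662650=193754990 | T(16,11)=12662650+11·1479478=28936908 | T(16,12)=1479478+12·106470=2757118 | T(16,13)=106470+13·4550=165620
i=17: T(17,10)=820784250+10·193754990=2758334150 | T(17,11)=193754990+11·28936908=512060978 | T(17,12)=28936908+12·2757118=62022324 | T(17,13)=2757118+13·165620=4910178
i=18: T(18,11)=2758334150+11·512060978=8391004908 | T(18,12)=512060978+12·62022324=1256328866 | T(18,13)=62022324+13·4910178=125854638
Read S(18,11) = 8391004908, S(18,12) = 1256328866, S(18,13) = 125854638.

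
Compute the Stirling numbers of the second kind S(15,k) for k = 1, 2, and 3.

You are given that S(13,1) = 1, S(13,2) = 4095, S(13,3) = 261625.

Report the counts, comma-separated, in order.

[14] T[14,1]:1*1+0=1 · T[14,2]:2*4095+1=8191 · T[14,3]:3*261625+4095=788970
[15] T[15,1]:1*1+0=1 · T[15,2]:2*8191+1=16383 · T[15,3]:3*788970+8191=2375101
Read S(15,1) = 1, S(15,2) = 16383, S(15,3) = 2375101.

1, 16383, 2375101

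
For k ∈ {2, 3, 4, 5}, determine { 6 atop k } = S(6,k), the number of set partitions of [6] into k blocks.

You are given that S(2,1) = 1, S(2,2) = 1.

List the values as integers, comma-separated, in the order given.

row 3: T[3][1]=1·1+0=1  T[3][2]=2·1+1=3  T[3][3]=3·0+1=1
row 4: T[4][1]=1·1+0=1  T[4][2]=2·3+1=7  T[4][3]=3·1+3=6  T[4][4]=4·0+1=1
row 5: T[5][1]=1·1+0=1  T[5][2]=2·7+1=15  T[5][3]=3·6+7=25  T[5][4]=4·1+6=10  T[5][5]=5·0+1=1
row 6: T[6][2]=2·15+1=31  T[6][3]=3·25+15=90  T[6][4]=4·10+25=65  T[6][5]=5·1+10=15
Read S(6,2) = 31, S(6,3) = 90, S(6,4) = 65, S(6,5) = 15.

31, 90, 65, 15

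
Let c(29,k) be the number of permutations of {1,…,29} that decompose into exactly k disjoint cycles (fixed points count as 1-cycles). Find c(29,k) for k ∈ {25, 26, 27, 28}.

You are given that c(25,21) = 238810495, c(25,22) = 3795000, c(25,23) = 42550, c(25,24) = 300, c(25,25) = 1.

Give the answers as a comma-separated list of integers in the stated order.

[26] T[26,22]:25*3795000+238810495=333685495 · T[26,23]:25*42550+3795000=4858750 · T[26,24]:25*300+42550=50050 · T[26,25]:25*1+300=325 · T[26,26]:25*0+1=1
[27] T[27,23]:26*4858750+333685495=460012995 · T[27,24]:26*50050+4858750=6160050 · T[27,25]:26*325+50050=58500 · T[27,26]:26*1+325=351 · T[27,27]:26*0+1=1
[28] T[28,24]:27*6160050+460012995=626334345 · T[28,25]:27*58500+6160050=7739550 · T[28,26]:27*351+58500=67977 · T[28,27]:27*1+351=378 · T[28,28]:27*0+1=1
[29] T[29,25]:28*7739550+626334345=843041745 · T[29,26]:28*67977+7739550=9642906 · T[29,27]:28*378+67977=78561 · T[29,28]:28*1+378=406
Read c(29,25) = 843041745, c(29,26) = 9642906, c(29,27) = 78561, c(29,28) = 406.

843041745, 9642906, 78561, 406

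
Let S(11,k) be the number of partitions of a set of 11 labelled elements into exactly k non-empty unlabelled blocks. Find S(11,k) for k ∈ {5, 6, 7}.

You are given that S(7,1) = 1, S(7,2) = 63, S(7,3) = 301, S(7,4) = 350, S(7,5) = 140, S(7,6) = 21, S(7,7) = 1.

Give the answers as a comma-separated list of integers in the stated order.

i=8: T(8,2)=1+2·63=127 | T(8,3)=63+3·301=966 | T(8,4)=301+4·350=1701 | T(8,5)=350+5·140=1050 | T(8,6)=140+6·21=266 | T(8,7)=21+7·1=28
i=9: T(9,3)=127+3·966=3025 | T(9,4)=966+4·1701=7770 | T(9,5)=1701+5·1050=6951 | T(9,6)=1050+6·266=2646 | T(9,7)=266+7·28=462
i=10: T(10,4)=3025+4·7770=34105 | T(10,5)=7770+5·6951=42525 | T(10,6)=6951+6·2646=22827 | T(10,7)=2646+7·462=5880
i=11: T(11,5)=34105+5·42525=246730 | T(11,6)=42525+6·22827=179487 | T(11,7)=22827+7·5880=63987
Read S(11,5) = 246730, S(11,6) = 179487, S(11,7) = 63987.

246730, 179487, 63987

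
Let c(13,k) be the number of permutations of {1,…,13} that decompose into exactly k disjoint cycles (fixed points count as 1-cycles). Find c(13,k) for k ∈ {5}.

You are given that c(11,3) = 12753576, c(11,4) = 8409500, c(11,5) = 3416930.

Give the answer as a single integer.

[12] T[12,4]:11*8409500+12753576=105258076 · T[12,5]:11*3416930+8409500=45995730
[13] T[13,5]:12*45995730+105258076=657206836
Read c(13,5) = 657206836.

657206836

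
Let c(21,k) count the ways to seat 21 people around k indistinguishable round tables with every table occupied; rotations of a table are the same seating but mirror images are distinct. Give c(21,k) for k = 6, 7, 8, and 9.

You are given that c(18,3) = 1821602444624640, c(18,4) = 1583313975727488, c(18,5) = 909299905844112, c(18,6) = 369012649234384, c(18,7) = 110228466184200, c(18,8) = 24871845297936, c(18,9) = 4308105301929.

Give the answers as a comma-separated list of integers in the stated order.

r19: T_19,4=18×1583313975727488+1821602444624640=30321254007719424; T_19,5=18×909299905844112+1583313975727488=17950712280921504; T_19,6=18×369012649234384+909299905844112=7551527592063024; T_19,7=18×110228466184200+369012649234384=2353125040549984; T_19,8=18×24871845297936+110228466184200=557921681547048; T_19,9=18×4308105301929+24871845297936=102417740732658
r20: T_20,5=19×17950712280921504+30321254007719424=371384787345228000; T_20,6=19×7551527592063024+17950712280921504=161429736530118960; T_20,7=19×2353125040549984+7551527592063024=52260903362512720; T_20,8=19×557921681547048+2353125040549984=12953636989943896; T_20,9=19×102417740732658+557921681547048=2503858755467550
r21: T_21,6=20×161429736530118960+371384787345228000=3599979517947607200; T_21,7=20×52260903362512720+161429736530118960=1206647803780373360; T_21,8=20×12953636989943896+52260903362512720=311333643161390640; T_21,9=20×2503858755467550+12953636989943896=63030812099294896
Read c(21,6) = 3599979517947607200, c(21,7) = 1206647803780373360, c(21,8) = 311333643161390640, c(21,9) = 63030812099294896.

3599979517947607200, 1206647803780373360, 311333643161390640, 63030812099294896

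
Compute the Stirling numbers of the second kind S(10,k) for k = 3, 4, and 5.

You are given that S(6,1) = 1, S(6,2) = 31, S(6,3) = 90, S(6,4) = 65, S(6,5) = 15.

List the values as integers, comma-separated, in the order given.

9330, 34105, 42525

[7] T[7,1]:1*1+0=1 · T[7,2]:2*31+1=63 · T[7,3]:3*90+31=301 · T[7,4]:4*65+90=350 · T[7,5]:5*15+65=140
[8] T[8,1]:1*1+0=1 · T[8,2]:2*63+1=127 · T[8,3]:3*301+63=966 · T[8,4]:4*350+301=1701 · T[8,5]:5*140+350=1050
[9] T[9,2]:2*127+1=255 · T[9,3]:3*966+127=3025 · T[9,4]:4*1701+966=7770 · T[9,5]:5*1050+1701=6951
[10] T[10,3]:3*3025+255=9330 · T[10,4]:4*7770+3025=34105 · T[10,5]:5*6951+7770=42525
Read S(10,3) = 9330, S(10,4) = 34105, S(10,5) = 42525.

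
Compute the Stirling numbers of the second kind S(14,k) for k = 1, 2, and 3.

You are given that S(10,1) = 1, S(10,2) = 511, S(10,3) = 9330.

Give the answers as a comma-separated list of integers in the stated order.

@11  (11,1):1·1+0→1, (11,2):511·2+1→1023, (11,3):9330·3+511→28501
@12  (12,1):1·1+0→1, (12,2):1023·2+1→2047, (12,3):28501·3+1023→86526
@13  (13,1):1·1+0→1, (13,2):2047·2+1→4095, (13,3):86526·3+2047→261625
@14  (14,1):1·1+0→1, (14,2):4095·2+1→8191, (14,3):261625·3+4095→788970
Read S(14,1) = 1, S(14,2) = 8191, S(14,3) = 788970.

1, 8191, 788970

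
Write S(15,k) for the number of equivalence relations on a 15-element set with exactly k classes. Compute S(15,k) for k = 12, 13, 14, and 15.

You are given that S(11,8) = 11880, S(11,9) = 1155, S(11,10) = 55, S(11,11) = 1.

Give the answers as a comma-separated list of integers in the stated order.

106470, 4550, 105, 1

row 12: T[12][9]=9·1155+11880=22275  T[12][10]=10·55+1155=1705  T[12][11]=11·1+55=66  T[12][12]=12·0+1=1
row 13: T[13][10]=10·1705+22275=39325  T[13][11]=11·66+1705=2431  T[13][12]=12·1+66=78  T[13][13]=13·0+1=1
row 14: T[14][11]=11·2431+39325=66066  T[14][12]=12·78+2431=3367  T[14][13]=13·1+78=91  T[14][14]=14·0+1=1
row 15: T[15][12]=12·3367+66066=106470  T[15][13]=13·91+3367=4550  T[15][14]=14·1+91=105  T[15][15]=15·0+1=1
Read S(15,12) = 106470, S(15,13) = 4550, S(15,14) = 105, S(15,15) = 1.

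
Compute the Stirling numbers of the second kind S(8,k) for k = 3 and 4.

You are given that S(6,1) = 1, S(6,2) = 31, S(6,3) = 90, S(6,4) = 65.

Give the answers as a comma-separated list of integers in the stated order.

966, 1701

row 7: T[7][2]=2·31+1=63  T[7][3]=3·90+31=301  T[7][4]=4·65+90=350
row 8: T[8][3]=3·301+63=966  T[8][4]=4·350+301=1701
Read S(8,3) = 966, S(8,4) = 1701.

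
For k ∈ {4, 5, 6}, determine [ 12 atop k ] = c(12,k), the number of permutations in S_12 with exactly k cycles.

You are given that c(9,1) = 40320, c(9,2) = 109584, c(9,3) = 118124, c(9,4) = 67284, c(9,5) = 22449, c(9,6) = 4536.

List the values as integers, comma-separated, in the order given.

i=10: T(10,2)=40320+9·109584=1026576 | T(10,3)=109584+9·118124=1172700 | T(10,4)=118124+9·67284=723680 | T(10,5)=67284+9·22449=269325 | T(10,6)=22449+9·4536=63273
i=11: T(11,3)=1026576+10·1172700=12753576 | T(11,4)=1172700+10·723680=8409500 | T(11,5)=723680+10·269325=3416930 | T(11,6)=269325+10·63273=902055
i=12: T(12,4)=12753576+11·8409500=105258076 | T(12,5)=8409500+11·3416930=45995730 | T(12,6)=3416930+11·902055=13339535
Read c(12,4) = 105258076, c(12,5) = 45995730, c(12,6) = 13339535.

105258076, 45995730, 13339535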